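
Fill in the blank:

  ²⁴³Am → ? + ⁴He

Conserve mass number: 243 = A + 4, so A = 239.
Conserve atomic number: 95 = Z + 2, so Z = 93.
Z = 93 is neptunium, so the species is ²³⁹Np.

Np-239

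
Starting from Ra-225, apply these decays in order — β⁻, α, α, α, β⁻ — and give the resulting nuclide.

Po-213

Start: (A, Z) = (225, 88).
After β⁻: (225, 89).
After α: (221, 87).
After α: (217, 85).
After α: (213, 83).
After β⁻: (213, 84).
Z = 84 is polonium.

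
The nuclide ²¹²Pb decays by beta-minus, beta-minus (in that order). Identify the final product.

Po-212

Start: (A, Z) = (212, 82).
After β⁻: (212, 83).
After β⁻: (212, 84).
Z = 84 is polonium.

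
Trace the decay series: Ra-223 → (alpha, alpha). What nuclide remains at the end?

Po-215

Start: (A, Z) = (223, 88).
After α: (219, 86).
After α: (215, 84).
Z = 84 is polonium.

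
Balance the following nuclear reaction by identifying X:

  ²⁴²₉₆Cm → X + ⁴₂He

Conserve mass number: 242 = A + 4, so A = 238.
Conserve atomic number: 96 = Z + 2, so Z = 94.
Z = 94 is plutonium, so the species is ²³⁸₉₄Pu.

Pu-238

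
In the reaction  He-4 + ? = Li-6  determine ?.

deuteron

Conserve mass number: 4 + A = 6, so A = 2.
Conserve atomic number: 2 + Z = 3, so Z = 1.
A = 2 and Z = 1 is H-2 — a deuteron.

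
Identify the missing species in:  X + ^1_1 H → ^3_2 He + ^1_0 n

triton

Conserve mass number: A + 1 = 3 + 1, so A = 3.
Conserve atomic number: Z + 1 = 2 + 0, so Z = 1.
A = 3 and Z = 1 is ^3_1 H — a triton.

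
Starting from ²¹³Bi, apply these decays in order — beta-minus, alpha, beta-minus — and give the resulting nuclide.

Bi-209

Start: (A, Z) = (213, 83).
After β⁻: (213, 84).
After α: (209, 82).
After β⁻: (209, 83).
Z = 83 is bismuth.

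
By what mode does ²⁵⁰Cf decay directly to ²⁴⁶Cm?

ΔA = 246 − 250 = -4; ΔZ = 96 − 98 = -2.
A drops by 4 and Z drops by 2 — the signature of alpha emission.

alpha decay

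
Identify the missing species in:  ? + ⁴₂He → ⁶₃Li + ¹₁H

He-3

Conserve mass number: A + 4 = 6 + 1, so A = 3.
Conserve atomic number: Z + 2 = 3 + 1, so Z = 2.
Z = 2 is helium, so the species is ³₂He.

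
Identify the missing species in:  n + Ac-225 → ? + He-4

Fr-222

Conserve mass number: 1 + 225 = A + 4, so A = 222.
Conserve atomic number: 0 + 89 = Z + 2, so Z = 87.
Z = 87 is francium, so the species is Fr-222.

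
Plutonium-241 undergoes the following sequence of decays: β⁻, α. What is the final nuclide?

Np-237

Start: (A, Z) = (241, 94).
After β⁻: (241, 95).
After α: (237, 93).
Z = 93 is neptunium.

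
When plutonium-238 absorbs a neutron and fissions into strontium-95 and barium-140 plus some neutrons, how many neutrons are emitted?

4

Conserve mass number: 239 = 95 + 140 + k, so k = 239 − 235 = 4.
Check atomic number: 94 = 38 + 56 + 0 = 94. ✓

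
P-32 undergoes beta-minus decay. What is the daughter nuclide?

Beta-minus decay: mass number changes by +0, atomic number by +1.
A: 32 = 32; Z: 15 + 1 = 16.
Z = 16 is sulfur, so the daughter is S-32.

S-32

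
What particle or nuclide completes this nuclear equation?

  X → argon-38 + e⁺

K-38

Conserve mass number: A = 38 + 0, so A = 38.
Conserve atomic number: Z = 18 + 1, so Z = 19.
Z = 19 is potassium, so the species is potassium-38.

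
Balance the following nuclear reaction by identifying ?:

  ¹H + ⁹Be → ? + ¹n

Conserve mass number: 1 + 9 = A + 1, so A = 9.
Conserve atomic number: 1 + 4 = Z + 0, so Z = 5.
Z = 5 is boron, so the species is ⁹B.

B-9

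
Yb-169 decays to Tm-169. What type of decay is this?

ΔA = 169 − 169 = 0; ΔZ = 69 − 70 = -1.
A is unchanged and Z drops by 1 — a proton has become a neutron (β⁺ emission or electron capture).

beta-plus decay or electron capture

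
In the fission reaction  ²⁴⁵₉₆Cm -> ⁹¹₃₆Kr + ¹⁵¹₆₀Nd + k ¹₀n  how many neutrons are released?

3

Conserve mass number: 245 = 91 + 151 + k, so k = 245 − 242 = 3.
Check atomic number: 96 = 36 + 60 + 0 = 96. ✓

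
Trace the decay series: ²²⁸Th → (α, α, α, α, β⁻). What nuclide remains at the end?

Start: (A, Z) = (228, 90).
After α: (224, 88).
After α: (220, 86).
After α: (216, 84).
After α: (212, 82).
After β⁻: (212, 83).
Z = 83 is bismuth.

Bi-212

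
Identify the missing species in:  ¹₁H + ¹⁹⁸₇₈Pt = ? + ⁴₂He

Ir-195

Conserve mass number: 1 + 198 = A + 4, so A = 195.
Conserve atomic number: 1 + 78 = Z + 2, so Z = 77.
Z = 77 is iridium, so the species is ¹⁹⁵₇₇Ir.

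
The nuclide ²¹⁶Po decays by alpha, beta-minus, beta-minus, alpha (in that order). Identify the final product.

Pb-208

Start: (A, Z) = (216, 84).
After α: (212, 82).
After β⁻: (212, 83).
After β⁻: (212, 84).
After α: (208, 82).
Z = 82 is lead.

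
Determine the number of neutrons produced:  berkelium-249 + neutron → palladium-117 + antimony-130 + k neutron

Conserve mass number: 250 = 117 + 130 + k, so k = 250 − 247 = 3.
Check atomic number: 97 = 46 + 51 + 0 = 97. ✓

3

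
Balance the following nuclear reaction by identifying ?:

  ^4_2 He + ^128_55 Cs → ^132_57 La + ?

gamma ray

Conserve mass number: 4 + 128 = 132 + A, so A = 0.
Conserve atomic number: 2 + 55 = 57 + Z, so Z = 0.
A = 0 and Z = 0 is ^0_0 γ — a gamma ray.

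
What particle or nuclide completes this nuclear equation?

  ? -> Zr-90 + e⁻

Conserve mass number: A = 90 + 0, so A = 90.
Conserve atomic number: Z = 40 − 1, so Z = 39.
Z = 39 is yttrium, so the species is Y-90.

Y-90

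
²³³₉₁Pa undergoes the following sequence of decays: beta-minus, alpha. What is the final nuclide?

Start: (A, Z) = (233, 91).
After β⁻: (233, 92).
After α: (229, 90).
Z = 90 is thorium.

Th-229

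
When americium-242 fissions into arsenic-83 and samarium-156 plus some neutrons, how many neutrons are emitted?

Conserve mass number: 242 = 83 + 156 + k, so k = 242 − 239 = 3.
Check atomic number: 95 = 33 + 62 + 0 = 95. ✓

3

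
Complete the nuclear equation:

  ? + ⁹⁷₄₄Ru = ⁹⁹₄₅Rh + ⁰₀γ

deuteron

Conserve mass number: A + 97 = 99 + 0, so A = 2.
Conserve atomic number: Z + 44 = 45 + 0, so Z = 1.
A = 2 and Z = 1 is ²₁H — a deuteron.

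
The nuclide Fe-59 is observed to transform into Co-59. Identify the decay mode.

beta-minus decay

ΔA = 59 − 59 = 0; ΔZ = 27 − 26 = +1.
A is unchanged and Z rises by 1 — a neutron has become a proton (β⁻ decay).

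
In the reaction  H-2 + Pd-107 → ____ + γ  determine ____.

Conserve mass number: 2 + 107 = A + 0, so A = 109.
Conserve atomic number: 1 + 46 = Z + 0, so Z = 47.
Z = 47 is silver, so the species is Ag-109.

Ag-109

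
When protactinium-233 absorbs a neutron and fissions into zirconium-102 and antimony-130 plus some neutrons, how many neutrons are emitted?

2

Conserve mass number: 234 = 102 + 130 + k, so k = 234 − 232 = 2.
Check atomic number: 91 = 40 + 51 + 0 = 91. ✓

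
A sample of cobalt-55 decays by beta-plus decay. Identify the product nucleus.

Beta-plus decay: mass number changes by +0, atomic number by -1.
A: 55 = 55; Z: 27 − 1 = 26.
Z = 26 is iron, so the daughter is iron-55.

Fe-55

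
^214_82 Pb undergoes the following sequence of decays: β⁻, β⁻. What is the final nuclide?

Start: (A, Z) = (214, 82).
After β⁻: (214, 83).
After β⁻: (214, 84).
Z = 84 is polonium.

Po-214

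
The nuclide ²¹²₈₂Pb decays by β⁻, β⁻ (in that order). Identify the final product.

Start: (A, Z) = (212, 82).
After β⁻: (212, 83).
After β⁻: (212, 84).
Z = 84 is polonium.

Po-212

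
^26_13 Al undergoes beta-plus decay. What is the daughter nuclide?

Beta-plus decay: mass number changes by +0, atomic number by -1.
A: 26 = 26; Z: 13 − 1 = 12.
Z = 12 is magnesium, so the daughter is ^26_12 Mg.

Mg-26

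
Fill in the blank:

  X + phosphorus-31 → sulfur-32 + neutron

Conserve mass number: A + 31 = 32 + 1, so A = 2.
Conserve atomic number: Z + 15 = 16 + 0, so Z = 1.
A = 2 and Z = 1 is hydrogen-2 — a deuteron.

deuteron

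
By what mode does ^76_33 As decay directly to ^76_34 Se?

beta-minus decay

ΔA = 76 − 76 = 0; ΔZ = 34 − 33 = +1.
A is unchanged and Z rises by 1 — a neutron has become a proton (β⁻ decay).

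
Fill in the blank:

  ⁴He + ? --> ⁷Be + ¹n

Conserve mass number: 4 + A = 7 + 1, so A = 4.
Conserve atomic number: 2 + Z = 4 + 0, so Z = 2.
A = 4 and Z = 2 is ⁴He — an alpha particle.

alpha particle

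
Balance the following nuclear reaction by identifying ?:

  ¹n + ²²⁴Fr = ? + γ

Conserve mass number: 1 + 224 = A + 0, so A = 225.
Conserve atomic number: 0 + 87 = Z + 0, so Z = 87.
Z = 87 is francium, so the species is ²²⁵Fr.

Fr-225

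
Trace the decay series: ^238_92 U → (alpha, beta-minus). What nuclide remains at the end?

Pa-234

Start: (A, Z) = (238, 92).
After α: (234, 90).
After β⁻: (234, 91).
Z = 91 is protactinium.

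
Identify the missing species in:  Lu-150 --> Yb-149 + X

proton

Conserve mass number: 150 = 149 + A, so A = 1.
Conserve atomic number: 71 = 70 + Z, so Z = 1.
A = 1 and Z = 1 is H-1 — a proton.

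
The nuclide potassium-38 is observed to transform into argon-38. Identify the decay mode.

beta-plus decay or electron capture

ΔA = 38 − 38 = 0; ΔZ = 18 − 19 = -1.
A is unchanged and Z drops by 1 — a proton has become a neutron (β⁺ emission or electron capture).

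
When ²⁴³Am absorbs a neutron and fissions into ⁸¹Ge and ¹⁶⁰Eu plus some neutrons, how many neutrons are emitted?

3

Conserve mass number: 244 = 81 + 160 + k, so k = 244 − 241 = 3.
Check atomic number: 95 = 32 + 63 + 0 = 95. ✓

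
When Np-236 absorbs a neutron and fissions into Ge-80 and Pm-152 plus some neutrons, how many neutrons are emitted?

5

Conserve mass number: 237 = 80 + 152 + k, so k = 237 − 232 = 5.
Check atomic number: 93 = 32 + 61 + 0 = 93. ✓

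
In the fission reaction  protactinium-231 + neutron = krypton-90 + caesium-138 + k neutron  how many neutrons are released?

4

Conserve mass number: 232 = 90 + 138 + k, so k = 232 − 228 = 4.
Check atomic number: 91 = 36 + 55 + 0 = 91. ✓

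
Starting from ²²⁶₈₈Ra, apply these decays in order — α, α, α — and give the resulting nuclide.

Start: (A, Z) = (226, 88).
After α: (222, 86).
After α: (218, 84).
After α: (214, 82).
Z = 82 is lead.

Pb-214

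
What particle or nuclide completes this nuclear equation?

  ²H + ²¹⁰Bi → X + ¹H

Conserve mass number: 2 + 210 = A + 1, so A = 211.
Conserve atomic number: 1 + 83 = Z + 1, so Z = 83.
Z = 83 is bismuth, so the species is ²¹¹Bi.

Bi-211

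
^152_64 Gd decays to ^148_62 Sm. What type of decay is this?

ΔA = 148 − 152 = -4; ΔZ = 62 − 64 = -2.
A drops by 4 and Z drops by 2 — the signature of alpha emission.

alpha decay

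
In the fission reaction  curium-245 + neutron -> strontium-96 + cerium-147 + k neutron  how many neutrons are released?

Conserve mass number: 246 = 96 + 147 + k, so k = 246 − 243 = 3.
Check atomic number: 96 = 38 + 58 + 0 = 96. ✓

3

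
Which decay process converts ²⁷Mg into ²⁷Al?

beta-minus decay

ΔA = 27 − 27 = 0; ΔZ = 13 − 12 = +1.
A is unchanged and Z rises by 1 — a neutron has become a proton (β⁻ decay).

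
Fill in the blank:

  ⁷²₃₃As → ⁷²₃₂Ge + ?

positron

Conserve mass number: 72 = 72 + A, so A = 0.
Conserve atomic number: 33 = 32 + Z, so Z = 1.
A = 0 and Z = 1 is ⁰₁e — a positron.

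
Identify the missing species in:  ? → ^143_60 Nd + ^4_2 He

Sm-147

Conserve mass number: A = 143 + 4, so A = 147.
Conserve atomic number: Z = 60 + 2, so Z = 62.
Z = 62 is samarium, so the species is ^147_62 Sm.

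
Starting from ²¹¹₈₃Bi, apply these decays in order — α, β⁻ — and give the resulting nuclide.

Start: (A, Z) = (211, 83).
After α: (207, 81).
After β⁻: (207, 82).
Z = 82 is lead.

Pb-207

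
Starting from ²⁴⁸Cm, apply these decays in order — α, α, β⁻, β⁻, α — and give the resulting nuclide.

Start: (A, Z) = (248, 96).
After α: (244, 94).
After α: (240, 92).
After β⁻: (240, 93).
After β⁻: (240, 94).
After α: (236, 92).
Z = 92 is uranium.

U-236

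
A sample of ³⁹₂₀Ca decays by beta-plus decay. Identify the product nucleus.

Beta-plus decay: mass number changes by +0, atomic number by -1.
A: 39 = 39; Z: 20 − 1 = 19.
Z = 19 is potassium, so the daughter is ³⁹₁₉K.

K-39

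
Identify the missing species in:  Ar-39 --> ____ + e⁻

Conserve mass number: 39 = A + 0, so A = 39.
Conserve atomic number: 18 = Z − 1, so Z = 19.
Z = 19 is potassium, so the species is K-39.

K-39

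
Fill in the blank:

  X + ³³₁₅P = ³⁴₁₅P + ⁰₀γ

Conserve mass number: A + 33 = 34 + 0, so A = 1.
Conserve atomic number: Z + 15 = 15 + 0, so Z = 0.
A = 1 and Z = 0 is ¹₀n — a neutron.

neutron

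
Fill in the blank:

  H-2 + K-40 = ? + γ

Ca-42

Conserve mass number: 2 + 40 = A + 0, so A = 42.
Conserve atomic number: 1 + 19 = Z + 0, so Z = 20.
Z = 20 is calcium, so the species is Ca-42.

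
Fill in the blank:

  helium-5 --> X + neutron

He-4

Conserve mass number: 5 = A + 1, so A = 4.
Conserve atomic number: 2 = Z + 0, so Z = 2.
A = 4 and Z = 2 is helium-4 — an alpha particle.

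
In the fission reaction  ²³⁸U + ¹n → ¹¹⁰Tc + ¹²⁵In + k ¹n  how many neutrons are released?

4

Conserve mass number: 239 = 110 + 125 + k, so k = 239 − 235 = 4.
Check atomic number: 92 = 43 + 49 + 0 = 92. ✓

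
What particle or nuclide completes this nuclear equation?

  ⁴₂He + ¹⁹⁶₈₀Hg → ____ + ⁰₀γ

Conserve mass number: 4 + 196 = A + 0, so A = 200.
Conserve atomic number: 2 + 80 = Z + 0, so Z = 82.
Z = 82 is lead, so the species is ²⁰⁰₈₂Pb.

Pb-200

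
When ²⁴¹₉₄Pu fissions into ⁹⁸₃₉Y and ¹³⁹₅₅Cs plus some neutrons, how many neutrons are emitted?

Conserve mass number: 241 = 98 + 139 + k, so k = 241 − 237 = 4.
Check atomic number: 94 = 39 + 55 + 0 = 94. ✓

4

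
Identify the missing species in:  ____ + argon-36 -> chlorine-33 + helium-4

proton

Conserve mass number: A + 36 = 33 + 4, so A = 1.
Conserve atomic number: Z + 18 = 17 + 2, so Z = 1.
A = 1 and Z = 1 is hydrogen-1 — a proton.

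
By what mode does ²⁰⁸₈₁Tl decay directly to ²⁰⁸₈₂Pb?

ΔA = 208 − 208 = 0; ΔZ = 82 − 81 = +1.
A is unchanged and Z rises by 1 — a neutron has become a proton (β⁻ decay).

beta-minus decay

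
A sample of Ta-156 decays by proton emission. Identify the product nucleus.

Hf-155

Proton emission: mass number changes by -1, atomic number by -1.
A: 156 − 1 = 155; Z: 73 − 1 = 72.
Z = 72 is hafnium, so the daughter is Hf-155.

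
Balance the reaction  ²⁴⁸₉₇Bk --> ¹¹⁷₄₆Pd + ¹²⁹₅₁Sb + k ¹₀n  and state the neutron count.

Conserve mass number: 248 = 117 + 129 + k, so k = 248 − 246 = 2.
Check atomic number: 97 = 46 + 51 + 0 = 97. ✓

2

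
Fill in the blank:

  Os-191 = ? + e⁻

Ir-191

Conserve mass number: 191 = A + 0, so A = 191.
Conserve atomic number: 76 = Z − 1, so Z = 77.
Z = 77 is iridium, so the species is Ir-191.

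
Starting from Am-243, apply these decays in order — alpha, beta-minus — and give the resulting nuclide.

Pu-239

Start: (A, Z) = (243, 95).
After α: (239, 93).
After β⁻: (239, 94).
Z = 94 is plutonium.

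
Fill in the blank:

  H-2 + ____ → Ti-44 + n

Sc-43

Conserve mass number: 2 + A = 44 + 1, so A = 43.
Conserve atomic number: 1 + Z = 22 + 0, so Z = 21.
Z = 21 is scandium, so the species is Sc-43.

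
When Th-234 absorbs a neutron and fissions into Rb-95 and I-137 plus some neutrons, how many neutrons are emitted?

3

Conserve mass number: 235 = 95 + 137 + k, so k = 235 − 232 = 3.
Check atomic number: 90 = 37 + 53 + 0 = 90. ✓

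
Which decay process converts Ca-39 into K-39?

beta-plus decay or electron capture

ΔA = 39 − 39 = 0; ΔZ = 19 − 20 = -1.
A is unchanged and Z drops by 1 — a proton has become a neutron (β⁺ emission or electron capture).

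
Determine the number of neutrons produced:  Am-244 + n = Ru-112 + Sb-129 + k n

4

Conserve mass number: 245 = 112 + 129 + k, so k = 245 − 241 = 4.
Check atomic number: 95 = 44 + 51 + 0 = 95. ✓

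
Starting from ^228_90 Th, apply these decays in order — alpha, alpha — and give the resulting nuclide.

Start: (A, Z) = (228, 90).
After α: (224, 88).
After α: (220, 86).
Z = 86 is radon.

Rn-220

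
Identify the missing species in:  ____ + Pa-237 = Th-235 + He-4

deuteron

Conserve mass number: A + 237 = 235 + 4, so A = 2.
Conserve atomic number: Z + 91 = 90 + 2, so Z = 1.
A = 2 and Z = 1 is H-2 — a deuteron.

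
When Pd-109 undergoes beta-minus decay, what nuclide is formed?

Beta-minus decay: mass number changes by +0, atomic number by +1.
A: 109 = 109; Z: 46 + 1 = 47.
Z = 47 is silver, so the daughter is Ag-109.

Ag-109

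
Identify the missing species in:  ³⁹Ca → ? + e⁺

K-39

Conserve mass number: 39 = A + 0, so A = 39.
Conserve atomic number: 20 = Z + 1, so Z = 19.
Z = 19 is potassium, so the species is ³⁹K.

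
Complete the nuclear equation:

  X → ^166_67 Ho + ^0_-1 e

Dy-166

Conserve mass number: A = 166 + 0, so A = 166.
Conserve atomic number: Z = 67 − 1, so Z = 66.
Z = 66 is dysprosium, so the species is ^166_66 Dy.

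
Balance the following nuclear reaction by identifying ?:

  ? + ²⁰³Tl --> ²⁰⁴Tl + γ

Conserve mass number: A + 203 = 204 + 0, so A = 1.
Conserve atomic number: Z + 81 = 81 + 0, so Z = 0.
A = 1 and Z = 0 is ¹n — a neutron.

neutron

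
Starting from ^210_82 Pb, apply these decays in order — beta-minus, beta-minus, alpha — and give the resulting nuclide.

Pb-206

Start: (A, Z) = (210, 82).
After β⁻: (210, 83).
After β⁻: (210, 84).
After α: (206, 82).
Z = 82 is lead.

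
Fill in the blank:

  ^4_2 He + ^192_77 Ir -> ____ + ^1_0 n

Au-195

Conserve mass number: 4 + 192 = A + 1, so A = 195.
Conserve atomic number: 2 + 77 = Z + 0, so Z = 79.
Z = 79 is gold, so the species is ^195_79 Au.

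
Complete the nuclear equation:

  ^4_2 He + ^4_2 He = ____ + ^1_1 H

Li-7

Conserve mass number: 4 + 4 = A + 1, so A = 7.
Conserve atomic number: 2 + 2 = Z + 1, so Z = 3.
Z = 3 is lithium, so the species is ^7_3 Li.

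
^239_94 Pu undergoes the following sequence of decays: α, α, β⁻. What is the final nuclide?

Start: (A, Z) = (239, 94).
After α: (235, 92).
After α: (231, 90).
After β⁻: (231, 91).
Z = 91 is protactinium.

Pa-231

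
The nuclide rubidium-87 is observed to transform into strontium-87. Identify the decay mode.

ΔA = 87 − 87 = 0; ΔZ = 38 − 37 = +1.
A is unchanged and Z rises by 1 — a neutron has become a proton (β⁻ decay).

beta-minus decay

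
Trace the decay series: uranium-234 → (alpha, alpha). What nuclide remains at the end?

Start: (A, Z) = (234, 92).
After α: (230, 90).
After α: (226, 88).
Z = 88 is radium.

Ra-226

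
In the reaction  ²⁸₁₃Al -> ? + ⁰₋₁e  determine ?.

Conserve mass number: 28 = A + 0, so A = 28.
Conserve atomic number: 13 = Z − 1, so Z = 14.
Z = 14 is silicon, so the species is ²⁸₁₄Si.

Si-28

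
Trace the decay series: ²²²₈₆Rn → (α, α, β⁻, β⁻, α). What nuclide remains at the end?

Start: (A, Z) = (222, 86).
After α: (218, 84).
After α: (214, 82).
After β⁻: (214, 83).
After β⁻: (214, 84).
After α: (210, 82).
Z = 82 is lead.

Pb-210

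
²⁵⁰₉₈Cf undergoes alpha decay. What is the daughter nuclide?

Cm-246

Alpha decay: mass number changes by -4, atomic number by -2.
A: 250 − 4 = 246; Z: 98 − 2 = 96.
Z = 96 is curium, so the daughter is ²⁴⁶₉₆Cm.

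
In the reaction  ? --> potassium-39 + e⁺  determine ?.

Conserve mass number: A = 39 + 0, so A = 39.
Conserve atomic number: Z = 19 + 1, so Z = 20.
Z = 20 is calcium, so the species is calcium-39.

Ca-39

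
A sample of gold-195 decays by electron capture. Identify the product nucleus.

Electron capture: mass number changes by +0, atomic number by -1.
A: 195 = 195; Z: 79 − 1 = 78.
Z = 78 is platinum, so the daughter is platinum-195.

Pt-195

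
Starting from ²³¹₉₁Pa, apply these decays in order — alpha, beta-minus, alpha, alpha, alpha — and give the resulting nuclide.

Start: (A, Z) = (231, 91).
After α: (227, 89).
After β⁻: (227, 90).
After α: (223, 88).
After α: (219, 86).
After α: (215, 84).
Z = 84 is polonium.

Po-215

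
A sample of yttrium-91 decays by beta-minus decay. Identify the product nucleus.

Zr-91

Beta-minus decay: mass number changes by +0, atomic number by +1.
A: 91 = 91; Z: 39 + 1 = 40.
Z = 40 is zirconium, so the daughter is zirconium-91.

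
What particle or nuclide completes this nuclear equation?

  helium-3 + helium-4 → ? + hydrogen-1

Li-6

Conserve mass number: 3 + 4 = A + 1, so A = 6.
Conserve atomic number: 2 + 2 = Z + 1, so Z = 3.
Z = 3 is lithium, so the species is lithium-6.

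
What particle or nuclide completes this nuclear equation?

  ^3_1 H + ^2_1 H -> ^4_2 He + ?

Conserve mass number: 3 + 2 = 4 + A, so A = 1.
Conserve atomic number: 1 + 1 = 2 + Z, so Z = 0.
A = 1 and Z = 0 is ^1_0 n — a neutron.

neutron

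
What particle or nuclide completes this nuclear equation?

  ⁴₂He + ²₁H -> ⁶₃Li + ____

Conserve mass number: 4 + 2 = 6 + A, so A = 0.
Conserve atomic number: 2 + 1 = 3 + Z, so Z = 0.
A = 0 and Z = 0 is ⁰₀γ — a gamma ray.

gamma ray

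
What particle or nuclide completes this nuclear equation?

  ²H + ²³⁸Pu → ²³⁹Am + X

Conserve mass number: 2 + 238 = 239 + A, so A = 1.
Conserve atomic number: 1 + 94 = 95 + Z, so Z = 0.
A = 1 and Z = 0 is ¹n — a neutron.

neutron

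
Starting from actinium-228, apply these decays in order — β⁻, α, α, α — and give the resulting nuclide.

Start: (A, Z) = (228, 89).
After β⁻: (228, 90).
After α: (224, 88).
After α: (220, 86).
After α: (216, 84).
Z = 84 is polonium.

Po-216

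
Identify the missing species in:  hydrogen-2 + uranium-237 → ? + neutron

Conserve mass number: 2 + 237 = A + 1, so A = 238.
Conserve atomic number: 1 + 92 = Z + 0, so Z = 93.
Z = 93 is neptunium, so the species is neptunium-238.

Np-238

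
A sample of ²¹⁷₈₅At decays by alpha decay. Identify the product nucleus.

Bi-213

Alpha decay: mass number changes by -4, atomic number by -2.
A: 217 − 4 = 213; Z: 85 − 2 = 83.
Z = 83 is bismuth, so the daughter is ²¹³₈₃Bi.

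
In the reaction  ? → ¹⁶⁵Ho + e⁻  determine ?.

Conserve mass number: A = 165 + 0, so A = 165.
Conserve atomic number: Z = 67 − 1, so Z = 66.
Z = 66 is dysprosium, so the species is ¹⁶⁵Dy.

Dy-165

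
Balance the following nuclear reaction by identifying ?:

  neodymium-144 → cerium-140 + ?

Conserve mass number: 144 = 140 + A, so A = 4.
Conserve atomic number: 60 = 58 + Z, so Z = 2.
A = 4 and Z = 2 is helium-4 — an alpha particle.

alpha particle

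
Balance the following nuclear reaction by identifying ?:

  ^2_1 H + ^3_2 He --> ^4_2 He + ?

proton

Conserve mass number: 2 + 3 = 4 + A, so A = 1.
Conserve atomic number: 1 + 2 = 2 + Z, so Z = 1.
A = 1 and Z = 1 is ^1_1 H — a proton.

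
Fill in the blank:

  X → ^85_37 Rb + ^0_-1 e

Conserve mass number: A = 85 + 0, so A = 85.
Conserve atomic number: Z = 37 − 1, so Z = 36.
Z = 36 is krypton, so the species is ^85_36 Kr.

Kr-85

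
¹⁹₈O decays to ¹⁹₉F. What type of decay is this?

ΔA = 19 − 19 = 0; ΔZ = 9 − 8 = +1.
A is unchanged and Z rises by 1 — a neutron has become a proton (β⁻ decay).

beta-minus decay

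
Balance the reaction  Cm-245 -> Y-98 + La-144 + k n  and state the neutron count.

3

Conserve mass number: 245 = 98 + 144 + k, so k = 245 − 242 = 3.
Check atomic number: 96 = 39 + 57 + 0 = 96. ✓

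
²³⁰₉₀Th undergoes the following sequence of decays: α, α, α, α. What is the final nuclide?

Pb-214

Start: (A, Z) = (230, 90).
After α: (226, 88).
After α: (222, 86).
After α: (218, 84).
After α: (214, 82).
Z = 82 is lead.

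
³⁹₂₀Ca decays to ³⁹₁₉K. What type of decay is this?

ΔA = 39 − 39 = 0; ΔZ = 19 − 20 = -1.
A is unchanged and Z drops by 1 — a proton has become a neutron (β⁺ emission or electron capture).

beta-plus decay or electron capture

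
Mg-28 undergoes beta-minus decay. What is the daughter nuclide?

Al-28

Beta-minus decay: mass number changes by +0, atomic number by +1.
A: 28 = 28; Z: 12 + 1 = 13.
Z = 13 is aluminium, so the daughter is Al-28.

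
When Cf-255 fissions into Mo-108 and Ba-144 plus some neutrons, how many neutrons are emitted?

3

Conserve mass number: 255 = 108 + 144 + k, so k = 255 − 252 = 3.
Check atomic number: 98 = 42 + 56 + 0 = 98. ✓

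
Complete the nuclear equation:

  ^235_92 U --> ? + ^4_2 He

Conserve mass number: 235 = A + 4, so A = 231.
Conserve atomic number: 92 = Z + 2, so Z = 90.
Z = 90 is thorium, so the species is ^231_90 Th.

Th-231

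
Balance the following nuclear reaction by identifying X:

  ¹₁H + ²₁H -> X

Conserve mass number: 1 + 2 = A, so A = 3.
Conserve atomic number: 1 + 1 = Z, so Z = 2.
Z = 2 is helium, so the species is ³₂He.

He-3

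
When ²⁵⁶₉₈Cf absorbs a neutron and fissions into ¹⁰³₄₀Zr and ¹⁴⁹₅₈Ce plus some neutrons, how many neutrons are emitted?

Conserve mass number: 257 = 103 + 149 + k, so k = 257 − 252 = 5.
Check atomic number: 98 = 40 + 58 + 0 = 98. ✓

5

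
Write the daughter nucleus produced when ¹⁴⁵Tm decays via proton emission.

Proton emission: mass number changes by -1, atomic number by -1.
A: 145 − 1 = 144; Z: 69 − 1 = 68.
Z = 68 is erbium, so the daughter is ¹⁴⁴Er.

Er-144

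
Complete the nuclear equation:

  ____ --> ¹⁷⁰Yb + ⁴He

Conserve mass number: A = 170 + 4, so A = 174.
Conserve atomic number: Z = 70 + 2, so Z = 72.
Z = 72 is hafnium, so the species is ¹⁷⁴Hf.

Hf-174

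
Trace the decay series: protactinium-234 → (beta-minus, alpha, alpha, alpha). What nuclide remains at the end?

Rn-222

Start: (A, Z) = (234, 91).
After β⁻: (234, 92).
After α: (230, 90).
After α: (226, 88).
After α: (222, 86).
Z = 86 is radon.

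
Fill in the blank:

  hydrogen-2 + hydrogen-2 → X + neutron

Conserve mass number: 2 + 2 = A + 1, so A = 3.
Conserve atomic number: 1 + 1 = Z + 0, so Z = 2.
Z = 2 is helium, so the species is helium-3.

He-3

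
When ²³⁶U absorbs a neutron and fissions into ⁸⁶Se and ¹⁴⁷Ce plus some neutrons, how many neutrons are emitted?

4

Conserve mass number: 237 = 86 + 147 + k, so k = 237 − 233 = 4.
Check atomic number: 92 = 34 + 58 + 0 = 92. ✓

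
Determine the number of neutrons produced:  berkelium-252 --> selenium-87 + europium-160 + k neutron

Conserve mass number: 252 = 87 + 160 + k, so k = 252 − 247 = 5.
Check atomic number: 97 = 34 + 63 + 0 = 97. ✓

5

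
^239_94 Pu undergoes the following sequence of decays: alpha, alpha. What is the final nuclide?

Start: (A, Z) = (239, 94).
After α: (235, 92).
After α: (231, 90).
Z = 90 is thorium.

Th-231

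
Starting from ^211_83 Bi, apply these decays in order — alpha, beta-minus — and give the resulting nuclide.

Pb-207

Start: (A, Z) = (211, 83).
After α: (207, 81).
After β⁻: (207, 82).
Z = 82 is lead.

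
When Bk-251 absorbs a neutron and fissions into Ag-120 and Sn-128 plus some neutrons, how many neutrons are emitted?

Conserve mass number: 252 = 120 + 128 + k, so k = 252 − 248 = 4.
Check atomic number: 97 = 47 + 50 + 0 = 97. ✓

4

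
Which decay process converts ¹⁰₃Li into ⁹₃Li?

ΔA = 9 − 10 = -1; ΔZ = 3 − 3 = +0.
A drops by 1 with Z unchanged — a neutron was emitted.

neutron emission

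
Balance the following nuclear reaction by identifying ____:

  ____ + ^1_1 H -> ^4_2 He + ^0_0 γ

triton

Conserve mass number: A + 1 = 4 + 0, so A = 3.
Conserve atomic number: Z + 1 = 2 + 0, so Z = 1.
A = 3 and Z = 1 is ^3_1 H — a triton.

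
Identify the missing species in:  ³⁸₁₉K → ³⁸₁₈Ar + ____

Conserve mass number: 38 = 38 + A, so A = 0.
Conserve atomic number: 19 = 18 + Z, so Z = 1.
A = 0 and Z = 1 is ⁰₁e — a positron.

positron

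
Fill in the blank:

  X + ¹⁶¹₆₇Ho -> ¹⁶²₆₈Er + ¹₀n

deuteron

Conserve mass number: A + 161 = 162 + 1, so A = 2.
Conserve atomic number: Z + 67 = 68 + 0, so Z = 1.
A = 2 and Z = 1 is ²₁H — a deuteron.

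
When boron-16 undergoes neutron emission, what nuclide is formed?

B-15

Neutron emission: mass number changes by -1, atomic number by +0.
A: 16 − 1 = 15; Z: 5 = 5.
Z = 5 is boron, so the daughter is boron-15.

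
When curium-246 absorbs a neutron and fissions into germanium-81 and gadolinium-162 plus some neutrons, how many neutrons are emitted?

Conserve mass number: 247 = 81 + 162 + k, so k = 247 − 243 = 4.
Check atomic number: 96 = 32 + 64 + 0 = 96. ✓

4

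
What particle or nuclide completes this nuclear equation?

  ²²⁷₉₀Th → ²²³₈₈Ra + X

Conserve mass number: 227 = 223 + A, so A = 4.
Conserve atomic number: 90 = 88 + Z, so Z = 2.
A = 4 and Z = 2 is ⁴₂He — an alpha particle.

alpha particle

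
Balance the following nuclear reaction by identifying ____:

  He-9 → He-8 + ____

neutron

Conserve mass number: 9 = 8 + A, so A = 1.
Conserve atomic number: 2 = 2 + Z, so Z = 0.
A = 1 and Z = 0 is n — a neutron.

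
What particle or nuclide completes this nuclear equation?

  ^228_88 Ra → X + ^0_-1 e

Ac-228

Conserve mass number: 228 = A + 0, so A = 228.
Conserve atomic number: 88 = Z − 1, so Z = 89.
Z = 89 is actinium, so the species is ^228_89 Ac.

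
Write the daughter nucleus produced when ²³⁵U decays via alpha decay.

Alpha decay: mass number changes by -4, atomic number by -2.
A: 235 − 4 = 231; Z: 92 − 2 = 90.
Z = 90 is thorium, so the daughter is ²³¹Th.

Th-231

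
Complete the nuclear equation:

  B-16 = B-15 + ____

Conserve mass number: 16 = 15 + A, so A = 1.
Conserve atomic number: 5 = 5 + Z, so Z = 0.
A = 1 and Z = 0 is n — a neutron.

neutron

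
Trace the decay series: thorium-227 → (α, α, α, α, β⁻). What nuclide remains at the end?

Start: (A, Z) = (227, 90).
After α: (223, 88).
After α: (219, 86).
After α: (215, 84).
After α: (211, 82).
After β⁻: (211, 83).
Z = 83 is bismuth.

Bi-211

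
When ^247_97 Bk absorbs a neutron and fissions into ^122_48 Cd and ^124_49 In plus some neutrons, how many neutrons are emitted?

Conserve mass number: 248 = 122 + 124 + k, so k = 248 − 246 = 2.
Check atomic number: 97 = 48 + 49 + 0 = 97. ✓

2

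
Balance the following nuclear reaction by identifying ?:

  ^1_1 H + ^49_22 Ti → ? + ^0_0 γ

V-50

Conserve mass number: 1 + 49 = A + 0, so A = 50.
Conserve atomic number: 1 + 22 = Z + 0, so Z = 23.
Z = 23 is vanadium, so the species is ^50_23 V.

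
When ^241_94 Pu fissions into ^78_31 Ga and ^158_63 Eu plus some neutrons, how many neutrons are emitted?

Conserve mass number: 241 = 78 + 158 + k, so k = 241 − 236 = 5.
Check atomic number: 94 = 31 + 63 + 0 = 94. ✓

5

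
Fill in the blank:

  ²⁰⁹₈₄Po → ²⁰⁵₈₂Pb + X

alpha particle

Conserve mass number: 209 = 205 + A, so A = 4.
Conserve atomic number: 84 = 82 + Z, so Z = 2.
A = 4 and Z = 2 is ⁴₂He — an alpha particle.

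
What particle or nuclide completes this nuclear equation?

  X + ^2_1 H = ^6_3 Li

alpha particle

Conserve mass number: A + 2 = 6, so A = 4.
Conserve atomic number: Z + 1 = 3, so Z = 2.
A = 4 and Z = 2 is ^4_2 He — an alpha particle.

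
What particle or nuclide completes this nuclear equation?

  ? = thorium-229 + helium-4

Conserve mass number: A = 229 + 4, so A = 233.
Conserve atomic number: Z = 90 + 2, so Z = 92.
Z = 92 is uranium, so the species is uranium-233.

U-233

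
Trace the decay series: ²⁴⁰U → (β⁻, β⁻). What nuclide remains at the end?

Pu-240

Start: (A, Z) = (240, 92).
After β⁻: (240, 93).
After β⁻: (240, 94).
Z = 94 is plutonium.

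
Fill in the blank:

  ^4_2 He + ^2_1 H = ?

Li-6

Conserve mass number: 4 + 2 = A, so A = 6.
Conserve atomic number: 2 + 1 = Z, so Z = 3.
Z = 3 is lithium, so the species is ^6_3 Li.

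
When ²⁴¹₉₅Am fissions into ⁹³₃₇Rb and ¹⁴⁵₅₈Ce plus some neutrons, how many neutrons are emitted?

3

Conserve mass number: 241 = 93 + 145 + k, so k = 241 − 238 = 3.
Check atomic number: 95 = 37 + 58 + 0 = 95. ✓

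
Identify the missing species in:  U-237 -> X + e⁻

Conserve mass number: 237 = A + 0, so A = 237.
Conserve atomic number: 92 = Z − 1, so Z = 93.
Z = 93 is neptunium, so the species is Np-237.

Np-237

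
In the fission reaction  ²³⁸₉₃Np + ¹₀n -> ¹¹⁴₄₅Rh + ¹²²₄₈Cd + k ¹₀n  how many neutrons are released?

Conserve mass number: 239 = 114 + 122 + k, so k = 239 − 236 = 3.
Check atomic number: 93 = 45 + 48 + 0 = 93. ✓

3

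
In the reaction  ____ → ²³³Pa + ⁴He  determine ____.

Np-237

Conserve mass number: A = 233 + 4, so A = 237.
Conserve atomic number: Z = 91 + 2, so Z = 93.
Z = 93 is neptunium, so the species is ²³⁷Np.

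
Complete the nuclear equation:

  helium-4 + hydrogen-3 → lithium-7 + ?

Conserve mass number: 4 + 3 = 7 + A, so A = 0.
Conserve atomic number: 2 + 1 = 3 + Z, so Z = 0.
A = 0 and Z = 0 is γ — a gamma ray.

gamma ray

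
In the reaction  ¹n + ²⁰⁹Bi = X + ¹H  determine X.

Conserve mass number: 1 + 209 = A + 1, so A = 209.
Conserve atomic number: 0 + 83 = Z + 1, so Z = 82.
Z = 82 is lead, so the species is ²⁰⁹Pb.

Pb-209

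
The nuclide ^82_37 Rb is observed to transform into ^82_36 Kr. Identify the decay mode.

beta-plus decay or electron capture

ΔA = 82 − 82 = 0; ΔZ = 36 − 37 = -1.
A is unchanged and Z drops by 1 — a proton has become a neutron (β⁺ emission or electron capture).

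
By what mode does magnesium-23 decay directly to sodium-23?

ΔA = 23 − 23 = 0; ΔZ = 11 − 12 = -1.
A is unchanged and Z drops by 1 — a proton has become a neutron (β⁺ emission or electron capture).

beta-plus decay or electron capture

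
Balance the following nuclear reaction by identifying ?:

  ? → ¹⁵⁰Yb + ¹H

Lu-151

Conserve mass number: A = 150 + 1, so A = 151.
Conserve atomic number: Z = 70 + 1, so Z = 71.
Z = 71 is lutetium, so the species is ¹⁵¹Lu.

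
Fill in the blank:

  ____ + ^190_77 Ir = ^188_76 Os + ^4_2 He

Conserve mass number: A + 190 = 188 + 4, so A = 2.
Conserve atomic number: Z + 77 = 76 + 2, so Z = 1.
A = 2 and Z = 1 is ^2_1 H — a deuteron.

deuteron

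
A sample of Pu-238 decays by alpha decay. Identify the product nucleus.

Alpha decay: mass number changes by -4, atomic number by -2.
A: 238 − 4 = 234; Z: 94 − 2 = 92.
Z = 92 is uranium, so the daughter is U-234.

U-234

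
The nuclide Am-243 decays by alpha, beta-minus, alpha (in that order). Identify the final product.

U-235

Start: (A, Z) = (243, 95).
After α: (239, 93).
After β⁻: (239, 94).
After α: (235, 92).
Z = 92 is uranium.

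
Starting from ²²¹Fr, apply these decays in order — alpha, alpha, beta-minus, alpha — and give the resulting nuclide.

Start: (A, Z) = (221, 87).
After α: (217, 85).
After α: (213, 83).
After β⁻: (213, 84).
After α: (209, 82).
Z = 82 is lead.

Pb-209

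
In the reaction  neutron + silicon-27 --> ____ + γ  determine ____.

Si-28

Conserve mass number: 1 + 27 = A + 0, so A = 28.
Conserve atomic number: 0 + 14 = Z + 0, so Z = 14.
Z = 14 is silicon, so the species is silicon-28.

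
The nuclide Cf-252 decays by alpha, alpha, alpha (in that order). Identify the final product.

Start: (A, Z) = (252, 98).
After α: (248, 96).
After α: (244, 94).
After α: (240, 92).
Z = 92 is uranium.

U-240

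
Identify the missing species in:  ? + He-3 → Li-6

Conserve mass number: A + 3 = 6, so A = 3.
Conserve atomic number: Z + 2 = 3, so Z = 1.
A = 3 and Z = 1 is H-3 — a triton.

triton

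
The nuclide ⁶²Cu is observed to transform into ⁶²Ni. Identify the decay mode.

beta-plus decay or electron capture

ΔA = 62 − 62 = 0; ΔZ = 28 − 29 = -1.
A is unchanged and Z drops by 1 — a proton has become a neutron (β⁺ emission or electron capture).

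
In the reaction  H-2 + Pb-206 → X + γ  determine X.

Conserve mass number: 2 + 206 = A + 0, so A = 208.
Conserve atomic number: 1 + 82 = Z + 0, so Z = 83.
Z = 83 is bismuth, so the species is Bi-208.

Bi-208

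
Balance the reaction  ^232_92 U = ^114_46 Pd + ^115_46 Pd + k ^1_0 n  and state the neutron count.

3

Conserve mass number: 232 = 114 + 115 + k, so k = 232 − 229 = 3.
Check atomic number: 92 = 46 + 46 + 0 = 92. ✓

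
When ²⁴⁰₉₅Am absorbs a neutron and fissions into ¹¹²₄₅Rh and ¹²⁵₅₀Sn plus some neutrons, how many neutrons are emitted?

Conserve mass number: 241 = 112 + 125 + k, so k = 241 − 237 = 4.
Check atomic number: 95 = 45 + 50 + 0 = 95. ✓

4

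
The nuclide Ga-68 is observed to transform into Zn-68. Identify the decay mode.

beta-plus decay or electron capture

ΔA = 68 − 68 = 0; ΔZ = 30 − 31 = -1.
A is unchanged and Z drops by 1 — a proton has become a neutron (β⁺ emission or electron capture).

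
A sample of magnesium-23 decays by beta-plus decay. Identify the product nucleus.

Na-23

Beta-plus decay: mass number changes by +0, atomic number by -1.
A: 23 = 23; Z: 12 − 1 = 11.
Z = 11 is sodium, so the daughter is sodium-23.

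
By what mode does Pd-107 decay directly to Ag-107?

ΔA = 107 − 107 = 0; ΔZ = 47 − 46 = +1.
A is unchanged and Z rises by 1 — a neutron has become a proton (β⁻ decay).

beta-minus decay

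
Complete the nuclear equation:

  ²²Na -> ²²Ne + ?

positron

Conserve mass number: 22 = 22 + A, so A = 0.
Conserve atomic number: 11 = 10 + Z, so Z = 1.
A = 0 and Z = 1 is e⁺ — a positron.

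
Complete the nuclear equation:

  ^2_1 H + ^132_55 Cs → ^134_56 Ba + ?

gamma ray

Conserve mass number: 2 + 132 = 134 + A, so A = 0.
Conserve atomic number: 1 + 55 = 56 + Z, so Z = 0.
A = 0 and Z = 0 is ^0_0 γ — a gamma ray.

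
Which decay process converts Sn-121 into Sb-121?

ΔA = 121 − 121 = 0; ΔZ = 51 − 50 = +1.
A is unchanged and Z rises by 1 — a neutron has become a proton (β⁻ decay).

beta-minus decay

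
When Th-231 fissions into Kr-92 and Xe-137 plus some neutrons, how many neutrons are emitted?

Conserve mass number: 231 = 92 + 137 + k, so k = 231 − 229 = 2.
Check atomic number: 90 = 36 + 54 + 0 = 90. ✓

2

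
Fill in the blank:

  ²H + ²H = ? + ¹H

H-3

Conserve mass number: 2 + 2 = A + 1, so A = 3.
Conserve atomic number: 1 + 1 = Z + 1, so Z = 1.
A = 3 and Z = 1 is ³H — a triton.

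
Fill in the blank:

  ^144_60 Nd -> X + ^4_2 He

Conserve mass number: 144 = A + 4, so A = 140.
Conserve atomic number: 60 = Z + 2, so Z = 58.
Z = 58 is cerium, so the species is ^140_58 Ce.

Ce-140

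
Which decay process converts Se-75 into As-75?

ΔA = 75 − 75 = 0; ΔZ = 33 − 34 = -1.
A is unchanged and Z drops by 1 — a proton has become a neutron (β⁺ emission or electron capture).

beta-plus decay or electron capture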